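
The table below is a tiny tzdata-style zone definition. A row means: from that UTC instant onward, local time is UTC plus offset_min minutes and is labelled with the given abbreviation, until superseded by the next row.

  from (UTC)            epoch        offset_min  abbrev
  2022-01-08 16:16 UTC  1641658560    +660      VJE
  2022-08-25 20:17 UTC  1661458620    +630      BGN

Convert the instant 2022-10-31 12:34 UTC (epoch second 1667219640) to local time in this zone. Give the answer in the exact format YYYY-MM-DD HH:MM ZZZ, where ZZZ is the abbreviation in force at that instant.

2022-10-31 23:04 BGN

Query: 2022-10-31 12:34 UTC
Rule 2/2 (BGN, +10:30): 2022-08-25 20:17 UTC ≤ query < +∞
12·60 + 34 + 630 = 1384 min
1384 = 0·1440 + 1384; 1384 = 23·60 + 4 → 23:04, same day
→ 2022-10-31 23:04 BGN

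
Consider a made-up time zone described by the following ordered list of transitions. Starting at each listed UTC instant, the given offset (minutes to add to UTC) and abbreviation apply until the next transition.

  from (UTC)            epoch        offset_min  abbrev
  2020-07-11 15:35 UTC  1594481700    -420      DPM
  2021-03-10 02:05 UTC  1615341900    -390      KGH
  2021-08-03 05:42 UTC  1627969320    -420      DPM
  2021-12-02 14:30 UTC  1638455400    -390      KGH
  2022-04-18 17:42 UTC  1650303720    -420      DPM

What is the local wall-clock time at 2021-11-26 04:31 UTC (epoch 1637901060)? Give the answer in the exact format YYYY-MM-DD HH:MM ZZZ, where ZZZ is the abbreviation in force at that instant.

2021-11-25 21:31 DPM

Query: 2021-11-26 04:31 UTC
Rule 3/5 (DPM, -07:00): 2021-08-03 05:42 UTC ≤ query < 2021-12-02 14:30 UTC
4·60 + 31 - 420 = -149 min
-149 = -1·1440 + 1291; 1291 = 21·60 + 31 → 21:31, 2021-11-26 - 1 day = 2021-11-25
→ 2021-11-25 21:31 DPM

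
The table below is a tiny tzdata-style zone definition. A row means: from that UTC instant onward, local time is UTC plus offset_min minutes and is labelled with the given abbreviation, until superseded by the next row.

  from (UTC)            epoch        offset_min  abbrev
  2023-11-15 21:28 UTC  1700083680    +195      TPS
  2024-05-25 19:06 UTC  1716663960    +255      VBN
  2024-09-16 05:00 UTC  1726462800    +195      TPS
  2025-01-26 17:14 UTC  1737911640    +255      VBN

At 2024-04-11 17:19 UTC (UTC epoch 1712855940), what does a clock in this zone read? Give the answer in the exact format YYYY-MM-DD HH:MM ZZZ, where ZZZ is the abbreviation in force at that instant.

Query: 2024-04-11 17:19 UTC
Rule 1/4 (TPS, +03:15): 2023-11-15 21:28 UTC ≤ query < 2024-05-25 19:06 UTC
17·60 + 19 + 195 = 1234 min
1234 = 0·1440 + 1234; 1234 = 20·60 + 34 → 20:34, same day
→ 2024-04-11 20:34 TPS

2024-04-11 20:34 TPS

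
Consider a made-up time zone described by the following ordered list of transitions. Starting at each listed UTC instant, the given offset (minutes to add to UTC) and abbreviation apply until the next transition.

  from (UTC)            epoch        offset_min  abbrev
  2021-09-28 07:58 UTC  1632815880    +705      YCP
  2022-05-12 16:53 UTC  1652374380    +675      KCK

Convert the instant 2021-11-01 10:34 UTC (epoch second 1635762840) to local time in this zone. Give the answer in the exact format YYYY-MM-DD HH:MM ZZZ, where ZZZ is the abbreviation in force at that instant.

2021-11-01 22:19 YCP

Query: 2021-11-01 10:34 UTC
Rule 1/2 (YCP, +11:45): 2021-09-28 07:58 UTC ≤ query < 2022-05-12 16:53 UTC
10·60 + 34 + 705 = 1339 min
1339 = 0·1440 + 1339; 1339 = 22·60 + 19 → 22:19, same day
→ 2021-11-01 22:19 YCP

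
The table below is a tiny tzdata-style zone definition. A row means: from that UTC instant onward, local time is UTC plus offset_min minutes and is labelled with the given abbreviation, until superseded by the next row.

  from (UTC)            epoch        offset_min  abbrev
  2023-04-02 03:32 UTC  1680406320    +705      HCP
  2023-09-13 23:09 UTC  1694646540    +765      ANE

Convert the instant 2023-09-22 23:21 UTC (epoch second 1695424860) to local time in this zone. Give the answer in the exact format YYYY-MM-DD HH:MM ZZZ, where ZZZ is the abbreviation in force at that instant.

2023-09-23 12:06 ANE

Query: 2023-09-22 23:21 UTC
Rule 2/2 (ANE, +12:45): 2023-09-13 23:09 UTC ≤ query < +∞
23·60 + 21 + 765 = 2166 min
2166 = 1·1440 + 726; 726 = 12·60 + 6 → 12:06, 2023-09-22 + 1 day = 2023-09-23
→ 2023-09-23 12:06 ANE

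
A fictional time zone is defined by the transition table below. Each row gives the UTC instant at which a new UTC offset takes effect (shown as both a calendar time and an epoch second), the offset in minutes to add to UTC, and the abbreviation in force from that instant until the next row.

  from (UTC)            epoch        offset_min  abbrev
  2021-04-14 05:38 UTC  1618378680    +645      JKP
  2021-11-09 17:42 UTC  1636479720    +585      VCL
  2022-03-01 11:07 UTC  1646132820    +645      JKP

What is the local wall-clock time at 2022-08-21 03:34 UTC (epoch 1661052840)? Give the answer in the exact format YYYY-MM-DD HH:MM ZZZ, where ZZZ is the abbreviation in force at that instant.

Query: 2022-08-21 03:34 UTC
Rule 3/3 (JKP, +10:45): 2022-03-01 11:07 UTC ≤ query < +∞
3·60 + 34 + 645 = 859 min
859 = 0·1440 + 859; 859 = 14·60 + 19 → 14:19, same day
→ 2022-08-21 14:19 JKP

2022-08-21 14:19 JKP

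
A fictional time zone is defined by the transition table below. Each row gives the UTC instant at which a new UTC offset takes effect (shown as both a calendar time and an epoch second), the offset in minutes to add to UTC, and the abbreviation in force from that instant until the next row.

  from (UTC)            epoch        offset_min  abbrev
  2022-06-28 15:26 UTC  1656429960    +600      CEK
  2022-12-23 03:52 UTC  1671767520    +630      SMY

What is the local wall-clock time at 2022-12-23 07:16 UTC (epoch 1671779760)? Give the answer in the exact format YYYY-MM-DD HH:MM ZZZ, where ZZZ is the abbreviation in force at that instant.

2022-12-23 17:46 SMY

Query: 2022-12-23 07:16 UTC
Rule 2/2 (SMY, +10:30): 2022-12-23 03:52 UTC ≤ query < +∞
7·60 + 16 + 630 = 1066 min
1066 = 0·1440 + 1066; 1066 = 17·60 + 46 → 17:46, same day
→ 2022-12-23 17:46 SMY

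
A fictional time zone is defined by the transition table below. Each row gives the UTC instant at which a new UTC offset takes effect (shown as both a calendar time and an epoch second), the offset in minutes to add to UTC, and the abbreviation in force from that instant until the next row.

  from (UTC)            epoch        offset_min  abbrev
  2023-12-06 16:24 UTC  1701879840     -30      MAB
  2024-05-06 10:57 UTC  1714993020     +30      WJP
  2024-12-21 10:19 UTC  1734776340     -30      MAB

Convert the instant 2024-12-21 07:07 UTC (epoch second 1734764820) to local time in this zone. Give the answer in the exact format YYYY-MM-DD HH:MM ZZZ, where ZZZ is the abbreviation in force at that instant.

Query: 2024-12-21 07:07 UTC
Rule 2/3 (WJP, +00:30): 2024-05-06 10:57 UTC ≤ query < 2024-12-21 10:19 UTC
7·60 + 7 + 30 = 457 min
457 = 0·1440 + 457; 457 = 7·60 + 37 → 07:37, same day
→ 2024-12-21 07:37 WJP

2024-12-21 07:37 WJP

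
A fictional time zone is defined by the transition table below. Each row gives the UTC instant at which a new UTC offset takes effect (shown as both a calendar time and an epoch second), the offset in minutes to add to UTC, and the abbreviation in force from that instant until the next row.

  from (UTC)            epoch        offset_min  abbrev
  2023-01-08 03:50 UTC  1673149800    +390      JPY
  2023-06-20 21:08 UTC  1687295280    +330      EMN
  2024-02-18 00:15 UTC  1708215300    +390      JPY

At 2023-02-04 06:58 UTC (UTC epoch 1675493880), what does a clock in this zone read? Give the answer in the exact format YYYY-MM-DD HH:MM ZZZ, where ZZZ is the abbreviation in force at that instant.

Query: 2023-02-04 06:58 UTC
Rule 1/3 (JPY, +06:30): 2023-01-08 03:50 UTC ≤ query < 2023-06-20 21:08 UTC
6·60 + 58 + 390 = 808 min
808 = 0·1440 + 808; 808 = 13·60 + 28 → 13:28, same day
→ 2023-02-04 13:28 JPY

2023-02-04 13:28 JPY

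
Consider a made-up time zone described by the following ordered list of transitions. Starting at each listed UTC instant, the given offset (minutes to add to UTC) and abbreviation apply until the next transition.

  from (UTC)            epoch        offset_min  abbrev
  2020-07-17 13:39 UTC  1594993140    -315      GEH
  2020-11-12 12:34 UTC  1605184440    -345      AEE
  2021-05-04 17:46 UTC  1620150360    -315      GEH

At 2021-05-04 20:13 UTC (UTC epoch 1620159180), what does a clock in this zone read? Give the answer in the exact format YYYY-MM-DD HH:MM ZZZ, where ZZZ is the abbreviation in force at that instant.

2021-05-04 14:58 GEH

Query: 2021-05-04 20:13 UTC
Rule 3/3 (GEH, -05:15): 2021-05-04 17:46 UTC ≤ query < +∞
20·60 + 13 - 315 = 898 min
898 = 0·1440 + 898; 898 = 14·60 + 58 → 14:58, same day
→ 2021-05-04 14:58 GEH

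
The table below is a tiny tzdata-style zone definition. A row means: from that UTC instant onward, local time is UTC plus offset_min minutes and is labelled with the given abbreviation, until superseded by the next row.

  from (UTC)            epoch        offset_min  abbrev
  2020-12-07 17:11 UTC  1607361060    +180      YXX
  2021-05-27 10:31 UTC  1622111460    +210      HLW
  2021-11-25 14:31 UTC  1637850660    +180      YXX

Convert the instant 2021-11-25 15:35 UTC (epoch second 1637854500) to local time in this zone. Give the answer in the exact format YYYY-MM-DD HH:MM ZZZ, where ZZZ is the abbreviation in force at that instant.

Query: 2021-11-25 15:35 UTC
Rule 3/3 (YXX, +03:00): 2021-11-25 14:31 UTC ≤ query < +∞
15·60 + 35 + 180 = 1115 min
1115 = 0·1440 + 1115; 1115 = 18·60 + 35 → 18:35, same day
→ 2021-11-25 18:35 YXX

2021-11-25 18:35 YXX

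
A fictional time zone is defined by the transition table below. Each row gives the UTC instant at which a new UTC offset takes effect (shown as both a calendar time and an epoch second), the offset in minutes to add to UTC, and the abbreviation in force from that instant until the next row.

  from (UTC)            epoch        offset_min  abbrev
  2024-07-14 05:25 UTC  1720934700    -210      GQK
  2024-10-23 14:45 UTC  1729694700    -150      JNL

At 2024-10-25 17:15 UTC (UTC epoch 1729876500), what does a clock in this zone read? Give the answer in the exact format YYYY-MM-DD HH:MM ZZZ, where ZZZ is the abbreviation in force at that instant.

Query: 2024-10-25 17:15 UTC
Rule 2/2 (JNL, -02:30): 2024-10-23 14:45 UTC ≤ query < +∞
17·60 + 15 - 150 = 885 min
885 = 0·1440 + 885; 885 = 14·60 + 45 → 14:45, same day
→ 2024-10-25 14:45 JNL

2024-10-25 14:45 JNL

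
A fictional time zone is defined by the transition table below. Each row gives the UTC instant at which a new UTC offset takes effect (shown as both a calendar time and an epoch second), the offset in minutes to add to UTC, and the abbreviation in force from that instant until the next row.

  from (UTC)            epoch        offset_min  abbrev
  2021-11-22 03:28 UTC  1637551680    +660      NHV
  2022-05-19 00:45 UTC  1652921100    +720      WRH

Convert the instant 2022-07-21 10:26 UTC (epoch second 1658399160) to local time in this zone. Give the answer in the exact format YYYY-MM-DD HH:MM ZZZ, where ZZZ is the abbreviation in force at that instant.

2022-07-21 22:26 WRH

Query: 2022-07-21 10:26 UTC
Rule 2/2 (WRH, +12:00): 2022-05-19 00:45 UTC ≤ query < +∞
10·60 + 26 + 720 = 1346 min
1346 = 0·1440 + 1346; 1346 = 22·60 + 26 → 22:26, same day
→ 2022-07-21 22:26 WRH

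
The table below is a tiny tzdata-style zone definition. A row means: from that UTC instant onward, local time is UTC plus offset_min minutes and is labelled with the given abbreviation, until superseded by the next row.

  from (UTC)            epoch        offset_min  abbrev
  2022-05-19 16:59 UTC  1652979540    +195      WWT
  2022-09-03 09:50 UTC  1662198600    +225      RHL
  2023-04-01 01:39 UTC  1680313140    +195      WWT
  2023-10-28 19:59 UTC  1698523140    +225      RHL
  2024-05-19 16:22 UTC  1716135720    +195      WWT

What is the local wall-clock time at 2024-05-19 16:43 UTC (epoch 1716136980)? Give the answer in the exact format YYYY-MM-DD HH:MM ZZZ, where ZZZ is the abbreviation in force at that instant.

Query: 2024-05-19 16:43 UTC
Rule 5/5 (WWT, +03:15): 2024-05-19 16:22 UTC ≤ query < +∞
16·60 + 43 + 195 = 1198 min
1198 = 0·1440 + 1198; 1198 = 19·60 + 58 → 19:58, same day
→ 2024-05-19 19:58 WWT

2024-05-19 19:58 WWT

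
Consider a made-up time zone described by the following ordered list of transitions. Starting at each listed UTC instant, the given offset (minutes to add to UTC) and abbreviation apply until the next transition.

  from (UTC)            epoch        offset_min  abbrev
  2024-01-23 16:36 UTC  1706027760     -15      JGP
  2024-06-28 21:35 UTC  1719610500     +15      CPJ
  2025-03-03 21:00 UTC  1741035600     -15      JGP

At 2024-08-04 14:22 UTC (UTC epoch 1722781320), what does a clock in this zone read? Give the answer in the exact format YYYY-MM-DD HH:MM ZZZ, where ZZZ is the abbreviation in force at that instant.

2024-08-04 14:37 CPJ

Query: 2024-08-04 14:22 UTC
Rule 2/3 (CPJ, +00:15): 2024-06-28 21:35 UTC ≤ query < 2025-03-03 21:00 UTC
14·60 + 22 + 15 = 877 min
877 = 0·1440 + 877; 877 = 14·60 + 37 → 14:37, same day
→ 2024-08-04 14:37 CPJ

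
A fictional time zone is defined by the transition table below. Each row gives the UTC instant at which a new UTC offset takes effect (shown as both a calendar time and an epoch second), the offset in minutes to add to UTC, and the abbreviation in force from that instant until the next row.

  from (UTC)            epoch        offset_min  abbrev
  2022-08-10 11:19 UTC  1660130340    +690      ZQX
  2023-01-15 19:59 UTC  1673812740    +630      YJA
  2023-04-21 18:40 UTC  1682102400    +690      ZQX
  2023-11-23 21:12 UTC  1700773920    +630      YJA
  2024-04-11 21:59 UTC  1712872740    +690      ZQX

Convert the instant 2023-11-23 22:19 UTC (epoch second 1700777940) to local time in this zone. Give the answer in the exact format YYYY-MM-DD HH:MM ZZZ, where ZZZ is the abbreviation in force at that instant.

Query: 2023-11-23 22:19 UTC
Rule 4/5 (YJA, +10:30): 2023-11-23 21:12 UTC ≤ query < 2024-04-11 21:59 UTC
22·60 + 19 + 630 = 1969 min
1969 = 1·1440 + 529; 529 = 8·60 + 49 → 08:49, 2023-11-23 + 1 day = 2023-11-24
→ 2023-11-24 08:49 YJA

2023-11-24 08:49 YJA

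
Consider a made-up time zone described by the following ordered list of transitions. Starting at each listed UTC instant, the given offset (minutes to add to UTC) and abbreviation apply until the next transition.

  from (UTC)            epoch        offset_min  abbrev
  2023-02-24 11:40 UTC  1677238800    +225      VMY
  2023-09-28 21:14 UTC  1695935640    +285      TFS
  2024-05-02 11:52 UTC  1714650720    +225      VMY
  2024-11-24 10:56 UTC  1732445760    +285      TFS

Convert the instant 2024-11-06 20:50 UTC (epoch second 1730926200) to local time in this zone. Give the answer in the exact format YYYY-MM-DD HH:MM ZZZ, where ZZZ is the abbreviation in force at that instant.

Query: 2024-11-06 20:50 UTC
Rule 3/4 (VMY, +03:45): 2024-05-02 11:52 UTC ≤ query < 2024-11-24 10:56 UTC
20·60 + 50 + 225 = 1475 min
1475 = 1·1440 + 35; 35 = 0·60 + 35 → 00:35, 2024-11-06 + 1 day = 2024-11-07
→ 2024-11-07 00:35 VMY

2024-11-07 00:35 VMY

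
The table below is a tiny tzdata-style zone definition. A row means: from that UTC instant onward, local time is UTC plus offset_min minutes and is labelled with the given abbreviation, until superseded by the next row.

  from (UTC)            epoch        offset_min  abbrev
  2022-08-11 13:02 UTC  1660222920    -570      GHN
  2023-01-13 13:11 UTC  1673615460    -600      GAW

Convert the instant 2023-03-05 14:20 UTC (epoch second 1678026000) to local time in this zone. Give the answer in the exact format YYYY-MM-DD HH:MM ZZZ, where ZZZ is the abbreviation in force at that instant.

2023-03-05 04:20 GAW

Query: 2023-03-05 14:20 UTC
Rule 2/2 (GAW, -10:00): 2023-01-13 13:11 UTC ≤ query < +∞
14·60 + 20 - 600 = 260 min
260 = 0·1440 + 260; 260 = 4·60 + 20 → 04:20, same day
→ 2023-03-05 04:20 GAW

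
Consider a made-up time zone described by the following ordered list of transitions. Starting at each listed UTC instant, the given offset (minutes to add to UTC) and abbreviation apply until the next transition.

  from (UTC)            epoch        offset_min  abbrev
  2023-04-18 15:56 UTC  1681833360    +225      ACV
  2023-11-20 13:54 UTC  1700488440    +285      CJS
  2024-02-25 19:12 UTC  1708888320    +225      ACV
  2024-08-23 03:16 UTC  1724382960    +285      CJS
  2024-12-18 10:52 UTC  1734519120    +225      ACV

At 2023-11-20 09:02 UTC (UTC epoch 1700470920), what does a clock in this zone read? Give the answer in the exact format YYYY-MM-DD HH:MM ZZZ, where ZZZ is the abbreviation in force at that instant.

2023-11-20 12:47 ACV

Query: 2023-11-20 09:02 UTC
Rule 1/5 (ACV, +03:45): 2023-04-18 15:56 UTC ≤ query < 2023-11-20 13:54 UTC
9·60 + 2 + 225 = 767 min
767 = 0·1440 + 767; 767 = 12·60 + 47 → 12:47, same day
→ 2023-11-20 12:47 ACV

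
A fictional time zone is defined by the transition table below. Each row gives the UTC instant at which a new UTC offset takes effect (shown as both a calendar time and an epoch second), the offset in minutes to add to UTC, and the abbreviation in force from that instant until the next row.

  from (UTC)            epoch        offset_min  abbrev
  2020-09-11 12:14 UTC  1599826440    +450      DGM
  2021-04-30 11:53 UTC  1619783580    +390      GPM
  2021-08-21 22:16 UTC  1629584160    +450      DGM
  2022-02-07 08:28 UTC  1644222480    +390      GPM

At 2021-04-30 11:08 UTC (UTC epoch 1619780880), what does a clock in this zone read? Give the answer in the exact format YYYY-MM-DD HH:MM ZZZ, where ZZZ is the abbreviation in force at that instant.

2021-04-30 18:38 DGM

Query: 2021-04-30 11:08 UTC
Rule 1/4 (DGM, +07:30): 2020-09-11 12:14 UTC ≤ query < 2021-04-30 11:53 UTC
11·60 + 8 + 450 = 1118 min
1118 = 0·1440 + 1118; 1118 = 18·60 + 38 → 18:38, same day
→ 2021-04-30 18:38 DGM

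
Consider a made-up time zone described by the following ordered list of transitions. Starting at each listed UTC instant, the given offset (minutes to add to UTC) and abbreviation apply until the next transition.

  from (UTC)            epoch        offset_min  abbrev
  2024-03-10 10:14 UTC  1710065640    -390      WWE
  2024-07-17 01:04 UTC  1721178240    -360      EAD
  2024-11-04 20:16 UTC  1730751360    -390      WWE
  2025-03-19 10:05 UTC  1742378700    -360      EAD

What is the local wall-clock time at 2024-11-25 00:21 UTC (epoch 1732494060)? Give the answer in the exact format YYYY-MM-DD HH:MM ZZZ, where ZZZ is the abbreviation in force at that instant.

Query: 2024-11-25 00:21 UTC
Rule 3/4 (WWE, -06:30): 2024-11-04 20:16 UTC ≤ query < 2025-03-19 10:05 UTC
0·60 + 21 - 390 = -369 min
-369 = -1·1440 + 1071; 1071 = 17·60 + 51 → 17:51, 2024-11-25 - 1 day = 2024-11-24
→ 2024-11-24 17:51 WWE

2024-11-24 17:51 WWE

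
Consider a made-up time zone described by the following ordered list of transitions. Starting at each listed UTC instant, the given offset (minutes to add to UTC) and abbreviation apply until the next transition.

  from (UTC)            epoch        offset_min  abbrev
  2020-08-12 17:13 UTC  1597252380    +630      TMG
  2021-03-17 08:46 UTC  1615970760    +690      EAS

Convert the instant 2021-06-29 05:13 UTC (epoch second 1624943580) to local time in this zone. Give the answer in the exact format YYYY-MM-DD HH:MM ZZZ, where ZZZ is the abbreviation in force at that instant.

2021-06-29 16:43 EAS

Query: 2021-06-29 05:13 UTC
Rule 2/2 (EAS, +11:30): 2021-03-17 08:46 UTC ≤ query < +∞
5·60 + 13 + 690 = 1003 min
1003 = 0·1440 + 1003; 1003 = 16·60 + 43 → 16:43, same day
→ 2021-06-29 16:43 EAS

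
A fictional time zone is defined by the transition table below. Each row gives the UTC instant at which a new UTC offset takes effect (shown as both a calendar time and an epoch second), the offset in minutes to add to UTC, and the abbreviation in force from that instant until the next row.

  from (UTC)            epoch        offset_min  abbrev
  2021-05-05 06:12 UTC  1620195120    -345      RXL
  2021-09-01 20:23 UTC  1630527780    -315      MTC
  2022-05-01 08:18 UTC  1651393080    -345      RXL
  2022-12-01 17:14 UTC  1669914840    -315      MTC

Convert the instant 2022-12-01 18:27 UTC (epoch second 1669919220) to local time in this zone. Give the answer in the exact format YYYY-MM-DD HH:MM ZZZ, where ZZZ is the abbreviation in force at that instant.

2022-12-01 13:12 MTC

Query: 2022-12-01 18:27 UTC
Rule 4/4 (MTC, -05:15): 2022-12-01 17:14 UTC ≤ query < +∞
18·60 + 27 - 315 = 792 min
792 = 0·1440 + 792; 792 = 13·60 + 12 → 13:12, same day
→ 2022-12-01 13:12 MTC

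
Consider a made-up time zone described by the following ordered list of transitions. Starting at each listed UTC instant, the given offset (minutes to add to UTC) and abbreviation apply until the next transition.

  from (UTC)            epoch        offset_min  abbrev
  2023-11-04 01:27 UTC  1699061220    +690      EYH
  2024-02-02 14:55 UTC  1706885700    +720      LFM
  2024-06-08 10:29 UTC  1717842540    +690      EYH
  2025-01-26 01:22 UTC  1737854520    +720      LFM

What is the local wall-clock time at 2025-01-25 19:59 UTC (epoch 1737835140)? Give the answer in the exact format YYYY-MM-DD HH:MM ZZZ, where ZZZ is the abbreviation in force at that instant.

2025-01-26 07:29 EYH

Query: 2025-01-25 19:59 UTC
Rule 3/4 (EYH, +11:30): 2024-06-08 10:29 UTC ≤ query < 2025-01-26 01:22 UTC
19·60 + 59 + 690 = 1889 min
1889 = 1·1440 + 449; 449 = 7·60 + 29 → 07:29, 2025-01-25 + 1 day = 2025-01-26
→ 2025-01-26 07:29 EYH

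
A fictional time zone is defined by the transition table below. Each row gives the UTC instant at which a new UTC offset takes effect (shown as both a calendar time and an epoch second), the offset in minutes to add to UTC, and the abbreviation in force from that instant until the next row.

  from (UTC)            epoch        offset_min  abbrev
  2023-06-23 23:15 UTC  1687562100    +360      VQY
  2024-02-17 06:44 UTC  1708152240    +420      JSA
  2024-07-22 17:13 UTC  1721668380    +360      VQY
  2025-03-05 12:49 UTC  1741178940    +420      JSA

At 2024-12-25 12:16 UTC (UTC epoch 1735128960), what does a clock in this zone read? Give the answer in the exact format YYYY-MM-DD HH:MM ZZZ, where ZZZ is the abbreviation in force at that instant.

Query: 2024-12-25 12:16 UTC
Rule 3/4 (VQY, +06:00): 2024-07-22 17:13 UTC ≤ query < 2025-03-05 12:49 UTC
12·60 + 16 + 360 = 1096 min
1096 = 0·1440 + 1096; 1096 = 18·60 + 16 → 18:16, same day
→ 2024-12-25 18:16 VQY

2024-12-25 18:16 VQY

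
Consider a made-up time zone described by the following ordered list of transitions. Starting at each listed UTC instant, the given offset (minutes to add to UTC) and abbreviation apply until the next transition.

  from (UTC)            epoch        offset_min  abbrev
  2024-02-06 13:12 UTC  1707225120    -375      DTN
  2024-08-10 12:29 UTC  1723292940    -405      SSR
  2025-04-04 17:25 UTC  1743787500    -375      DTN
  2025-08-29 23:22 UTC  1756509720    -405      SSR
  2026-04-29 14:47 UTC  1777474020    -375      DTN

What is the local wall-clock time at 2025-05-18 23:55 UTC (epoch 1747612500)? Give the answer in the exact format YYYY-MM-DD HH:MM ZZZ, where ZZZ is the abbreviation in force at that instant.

2025-05-18 17:40 DTN

Query: 2025-05-18 23:55 UTC
Rule 3/5 (DTN, -06:15): 2025-04-04 17:25 UTC ≤ query < 2025-08-29 23:22 UTC
23·60 + 55 - 375 = 1060 min
1060 = 0·1440 + 1060; 1060 = 17·60 + 40 → 17:40, same day
→ 2025-05-18 17:40 DTN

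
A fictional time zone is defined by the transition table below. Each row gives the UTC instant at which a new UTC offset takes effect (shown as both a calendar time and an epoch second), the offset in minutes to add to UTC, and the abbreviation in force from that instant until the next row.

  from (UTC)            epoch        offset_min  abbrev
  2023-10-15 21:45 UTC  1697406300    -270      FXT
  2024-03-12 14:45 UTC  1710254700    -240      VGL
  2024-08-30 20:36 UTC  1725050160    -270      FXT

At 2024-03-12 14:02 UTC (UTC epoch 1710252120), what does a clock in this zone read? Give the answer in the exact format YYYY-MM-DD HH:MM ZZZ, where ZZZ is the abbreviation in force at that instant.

Query: 2024-03-12 14:02 UTC
Rule 1/3 (FXT, -04:30): 2023-10-15 21:45 UTC ≤ query < 2024-03-12 14:45 UTC
14·60 + 2 - 270 = 572 min
572 = 0·1440 + 572; 572 = 9·60 + 32 → 09:32, same day
→ 2024-03-12 09:32 FXT

2024-03-12 09:32 FXT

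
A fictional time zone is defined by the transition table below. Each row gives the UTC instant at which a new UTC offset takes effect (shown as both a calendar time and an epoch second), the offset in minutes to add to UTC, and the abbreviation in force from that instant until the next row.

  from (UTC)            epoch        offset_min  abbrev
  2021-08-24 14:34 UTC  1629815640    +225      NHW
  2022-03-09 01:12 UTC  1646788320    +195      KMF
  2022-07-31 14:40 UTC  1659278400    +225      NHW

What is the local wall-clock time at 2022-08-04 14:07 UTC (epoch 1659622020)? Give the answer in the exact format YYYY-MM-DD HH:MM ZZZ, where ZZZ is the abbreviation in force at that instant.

Query: 2022-08-04 14:07 UTC
Rule 3/3 (NHW, +03:45): 2022-07-31 14:40 UTC ≤ query < +∞
14·60 + 7 + 225 = 1072 min
1072 = 0·1440 + 1072; 1072 = 17·60 + 52 → 17:52, same day
→ 2022-08-04 17:52 NHW

2022-08-04 17:52 NHW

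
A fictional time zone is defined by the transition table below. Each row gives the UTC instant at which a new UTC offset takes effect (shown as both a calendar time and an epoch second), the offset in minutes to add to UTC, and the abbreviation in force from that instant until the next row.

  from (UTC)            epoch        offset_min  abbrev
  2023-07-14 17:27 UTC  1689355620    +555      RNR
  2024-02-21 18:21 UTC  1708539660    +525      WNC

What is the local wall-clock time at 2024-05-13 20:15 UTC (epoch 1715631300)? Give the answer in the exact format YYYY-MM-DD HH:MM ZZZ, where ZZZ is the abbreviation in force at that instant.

Query: 2024-05-13 20:15 UTC
Rule 2/2 (WNC, +08:45): 2024-02-21 18:21 UTC ≤ query < +∞
20·60 + 15 + 525 = 1740 min
1740 = 1·1440 + 300; 300 = 5·60 + 0 → 05:00, 2024-05-13 + 1 day = 2024-05-14
→ 2024-05-14 05:00 WNC

2024-05-14 05:00 WNC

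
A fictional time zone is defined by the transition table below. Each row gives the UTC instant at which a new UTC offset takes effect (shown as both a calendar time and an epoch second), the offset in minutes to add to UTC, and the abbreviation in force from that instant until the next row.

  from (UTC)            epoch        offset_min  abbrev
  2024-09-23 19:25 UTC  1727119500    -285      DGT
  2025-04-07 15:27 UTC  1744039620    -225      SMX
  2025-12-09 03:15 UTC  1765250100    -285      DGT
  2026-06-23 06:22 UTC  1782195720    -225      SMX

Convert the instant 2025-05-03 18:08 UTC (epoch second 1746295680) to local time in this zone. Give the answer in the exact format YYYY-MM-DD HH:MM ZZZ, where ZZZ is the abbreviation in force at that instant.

2025-05-03 14:23 SMX

Query: 2025-05-03 18:08 UTC
Rule 2/4 (SMX, -03:45): 2025-04-07 15:27 UTC ≤ query < 2025-12-09 03:15 UTC
18·60 + 8 - 225 = 863 min
863 = 0·1440 + 863; 863 = 14·60 + 23 → 14:23, same day
→ 2025-05-03 14:23 SMX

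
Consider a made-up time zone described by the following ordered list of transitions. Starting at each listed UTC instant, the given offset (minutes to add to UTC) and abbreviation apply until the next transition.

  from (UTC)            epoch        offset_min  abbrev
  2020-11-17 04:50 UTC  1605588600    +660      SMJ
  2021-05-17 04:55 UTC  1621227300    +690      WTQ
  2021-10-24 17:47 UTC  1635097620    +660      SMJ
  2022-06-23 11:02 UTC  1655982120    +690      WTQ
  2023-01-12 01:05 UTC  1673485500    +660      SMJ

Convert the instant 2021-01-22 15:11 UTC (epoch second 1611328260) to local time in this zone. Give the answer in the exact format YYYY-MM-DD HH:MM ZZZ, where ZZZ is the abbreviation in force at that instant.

2021-01-23 02:11 SMJ

Query: 2021-01-22 15:11 UTC
Rule 1/5 (SMJ, +11:00): 2020-11-17 04:50 UTC ≤ query < 2021-05-17 04:55 UTC
15·60 + 11 + 660 = 1571 min
1571 = 1·1440 + 131; 131 = 2·60 + 11 → 02:11, 2021-01-22 + 1 day = 2021-01-23
→ 2021-01-23 02:11 SMJ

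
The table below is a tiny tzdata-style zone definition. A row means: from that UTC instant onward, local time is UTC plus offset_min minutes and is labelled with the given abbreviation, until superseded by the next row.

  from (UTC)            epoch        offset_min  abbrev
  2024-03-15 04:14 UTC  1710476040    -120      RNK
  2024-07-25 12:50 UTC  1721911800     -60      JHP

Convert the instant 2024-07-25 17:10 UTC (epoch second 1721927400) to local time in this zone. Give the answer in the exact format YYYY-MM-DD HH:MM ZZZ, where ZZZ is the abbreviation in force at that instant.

2024-07-25 16:10 JHP

Query: 2024-07-25 17:10 UTC
Rule 2/2 (JHP, -01:00): 2024-07-25 12:50 UTC ≤ query < +∞
17·60 + 10 - 60 = 970 min
970 = 0·1440 + 970; 970 = 16·60 + 10 → 16:10, same day
→ 2024-07-25 16:10 JHP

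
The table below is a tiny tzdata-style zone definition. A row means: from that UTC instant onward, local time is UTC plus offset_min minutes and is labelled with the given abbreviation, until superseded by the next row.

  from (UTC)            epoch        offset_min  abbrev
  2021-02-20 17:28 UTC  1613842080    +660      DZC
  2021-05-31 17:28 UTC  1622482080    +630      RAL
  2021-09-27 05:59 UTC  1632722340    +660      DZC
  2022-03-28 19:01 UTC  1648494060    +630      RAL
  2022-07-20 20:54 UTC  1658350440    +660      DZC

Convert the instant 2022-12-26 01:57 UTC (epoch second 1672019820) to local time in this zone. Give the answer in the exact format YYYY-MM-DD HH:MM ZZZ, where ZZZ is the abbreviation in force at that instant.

2022-12-26 12:57 DZC

Query: 2022-12-26 01:57 UTC
Rule 5/5 (DZC, +11:00): 2022-07-20 20:54 UTC ≤ query < +∞
1·60 + 57 + 660 = 777 min
777 = 0·1440 + 777; 777 = 12·60 + 57 → 12:57, same day
→ 2022-12-26 12:57 DZC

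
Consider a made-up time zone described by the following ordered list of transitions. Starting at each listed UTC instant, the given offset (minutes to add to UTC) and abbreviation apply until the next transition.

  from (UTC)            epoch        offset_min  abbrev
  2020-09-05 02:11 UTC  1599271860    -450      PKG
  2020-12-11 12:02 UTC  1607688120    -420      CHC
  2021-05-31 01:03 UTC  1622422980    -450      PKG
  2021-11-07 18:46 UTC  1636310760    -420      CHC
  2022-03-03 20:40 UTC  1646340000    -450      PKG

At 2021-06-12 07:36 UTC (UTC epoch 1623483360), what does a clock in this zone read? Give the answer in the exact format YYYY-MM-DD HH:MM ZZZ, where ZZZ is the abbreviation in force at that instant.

Query: 2021-06-12 07:36 UTC
Rule 3/5 (PKG, -07:30): 2021-05-31 01:03 UTC ≤ query < 2021-11-07 18:46 UTC
7·60 + 36 - 450 = 6 min
6 = 0·1440 + 6; 6 = 0·60 + 6 → 00:06, same day
→ 2021-06-12 00:06 PKG

2021-06-12 00:06 PKG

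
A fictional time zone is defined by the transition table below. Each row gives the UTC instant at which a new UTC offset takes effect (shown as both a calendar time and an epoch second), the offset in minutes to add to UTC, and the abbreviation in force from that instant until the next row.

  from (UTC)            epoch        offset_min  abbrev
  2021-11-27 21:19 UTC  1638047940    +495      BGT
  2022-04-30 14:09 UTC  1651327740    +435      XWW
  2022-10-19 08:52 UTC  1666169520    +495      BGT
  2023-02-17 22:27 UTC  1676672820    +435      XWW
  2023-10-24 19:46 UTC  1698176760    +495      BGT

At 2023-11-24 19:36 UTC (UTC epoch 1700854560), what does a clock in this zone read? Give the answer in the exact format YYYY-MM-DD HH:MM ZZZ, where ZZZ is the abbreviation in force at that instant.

2023-11-25 03:51 BGT

Query: 2023-11-24 19:36 UTC
Rule 5/5 (BGT, +08:15): 2023-10-24 19:46 UTC ≤ query < +∞
19·60 + 36 + 495 = 1671 min
1671 = 1·1440 + 231; 231 = 3·60 + 51 → 03:51, 2023-11-24 + 1 day = 2023-11-25
→ 2023-11-25 03:51 BGT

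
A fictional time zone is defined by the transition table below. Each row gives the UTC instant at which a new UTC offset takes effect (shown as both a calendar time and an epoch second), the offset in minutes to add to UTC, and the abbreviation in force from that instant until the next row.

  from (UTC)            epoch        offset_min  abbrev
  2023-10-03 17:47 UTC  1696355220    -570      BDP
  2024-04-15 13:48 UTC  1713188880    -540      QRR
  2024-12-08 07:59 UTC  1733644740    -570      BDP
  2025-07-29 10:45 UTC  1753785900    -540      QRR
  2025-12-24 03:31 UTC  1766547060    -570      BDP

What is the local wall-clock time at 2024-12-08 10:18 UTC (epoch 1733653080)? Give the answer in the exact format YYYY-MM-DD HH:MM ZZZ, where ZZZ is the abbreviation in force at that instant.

2024-12-08 00:48 BDP

Query: 2024-12-08 10:18 UTC
Rule 3/5 (BDP, -09:30): 2024-12-08 07:59 UTC ≤ query < 2025-07-29 10:45 UTC
10·60 + 18 - 570 = 48 min
48 = 0·1440 + 48; 48 = 0·60 + 48 → 00:48, same day
→ 2024-12-08 00:48 BDP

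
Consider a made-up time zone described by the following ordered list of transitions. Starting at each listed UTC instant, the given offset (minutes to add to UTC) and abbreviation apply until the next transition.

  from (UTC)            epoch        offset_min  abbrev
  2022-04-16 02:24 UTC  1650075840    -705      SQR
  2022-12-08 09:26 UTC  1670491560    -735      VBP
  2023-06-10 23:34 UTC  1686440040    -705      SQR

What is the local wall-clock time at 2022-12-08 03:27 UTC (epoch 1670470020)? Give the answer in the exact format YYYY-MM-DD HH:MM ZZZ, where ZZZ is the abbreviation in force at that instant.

Query: 2022-12-08 03:27 UTC
Rule 1/3 (SQR, -11:45): 2022-04-16 02:24 UTC ≤ query < 2022-12-08 09:26 UTC
3·60 + 27 - 705 = -498 min
-498 = -1·1440 + 942; 942 = 15·60 + 42 → 15:42, 2022-12-08 - 1 day = 2022-12-07
→ 2022-12-07 15:42 SQR

2022-12-07 15:42 SQR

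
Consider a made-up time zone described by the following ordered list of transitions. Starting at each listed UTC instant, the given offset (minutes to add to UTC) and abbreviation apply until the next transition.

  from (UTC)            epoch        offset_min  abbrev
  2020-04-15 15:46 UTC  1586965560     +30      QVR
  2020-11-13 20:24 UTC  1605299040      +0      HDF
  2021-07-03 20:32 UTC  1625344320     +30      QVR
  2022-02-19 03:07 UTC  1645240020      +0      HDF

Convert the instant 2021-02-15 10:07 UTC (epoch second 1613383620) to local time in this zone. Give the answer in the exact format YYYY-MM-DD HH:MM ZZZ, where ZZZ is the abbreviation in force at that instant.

Query: 2021-02-15 10:07 UTC
Rule 2/4 (HDF, +00:00): 2020-11-13 20:24 UTC ≤ query < 2021-07-03 20:32 UTC
10·60 + 7 + 0 = 607 min
607 = 0·1440 + 607; 607 = 10·60 + 7 → 10:07, same day
→ 2021-02-15 10:07 HDF

2021-02-15 10:07 HDF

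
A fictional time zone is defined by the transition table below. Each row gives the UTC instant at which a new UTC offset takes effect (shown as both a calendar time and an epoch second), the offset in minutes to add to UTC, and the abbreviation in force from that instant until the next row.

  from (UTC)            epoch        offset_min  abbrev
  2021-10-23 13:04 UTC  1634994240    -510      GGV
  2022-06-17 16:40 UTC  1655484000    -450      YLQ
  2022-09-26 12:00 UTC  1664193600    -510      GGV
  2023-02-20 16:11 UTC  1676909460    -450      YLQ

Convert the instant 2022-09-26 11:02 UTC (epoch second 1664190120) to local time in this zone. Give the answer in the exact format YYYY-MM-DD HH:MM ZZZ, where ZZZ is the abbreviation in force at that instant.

Query: 2022-09-26 11:02 UTC
Rule 2/4 (YLQ, -07:30): 2022-06-17 16:40 UTC ≤ query < 2022-09-26 12:00 UTC
11·60 + 2 - 450 = 212 min
212 = 0·1440 + 212; 212 = 3·60 + 32 → 03:32, same day
→ 2022-09-26 03:32 YLQ

2022-09-26 03:32 YLQ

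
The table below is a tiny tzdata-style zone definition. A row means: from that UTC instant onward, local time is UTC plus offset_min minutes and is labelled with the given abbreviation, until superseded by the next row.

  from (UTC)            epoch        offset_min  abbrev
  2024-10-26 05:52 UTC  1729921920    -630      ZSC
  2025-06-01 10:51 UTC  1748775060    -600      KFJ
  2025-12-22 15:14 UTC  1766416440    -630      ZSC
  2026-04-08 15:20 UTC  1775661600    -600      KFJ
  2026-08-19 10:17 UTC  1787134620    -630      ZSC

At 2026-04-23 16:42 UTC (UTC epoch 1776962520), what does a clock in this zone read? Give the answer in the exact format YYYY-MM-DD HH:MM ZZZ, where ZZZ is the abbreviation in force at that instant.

2026-04-23 06:42 KFJ

Query: 2026-04-23 16:42 UTC
Rule 4/5 (KFJ, -10:00): 2026-04-08 15:20 UTC ≤ query < 2026-08-19 10:17 UTC
16·60 + 42 - 600 = 402 min
402 = 0·1440 + 402; 402 = 6·60 + 42 → 06:42, same day
→ 2026-04-23 06:42 KFJ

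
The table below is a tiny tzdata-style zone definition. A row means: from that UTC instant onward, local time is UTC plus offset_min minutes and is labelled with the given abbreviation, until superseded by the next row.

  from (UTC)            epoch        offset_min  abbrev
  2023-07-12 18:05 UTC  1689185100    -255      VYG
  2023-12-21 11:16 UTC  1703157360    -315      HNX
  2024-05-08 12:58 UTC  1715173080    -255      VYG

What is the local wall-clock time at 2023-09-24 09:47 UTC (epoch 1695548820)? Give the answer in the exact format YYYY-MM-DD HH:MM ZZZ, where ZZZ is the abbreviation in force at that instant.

Query: 2023-09-24 09:47 UTC
Rule 1/3 (VYG, -04:15): 2023-07-12 18:05 UTC ≤ query < 2023-12-21 11:16 UTC
9·60 + 47 - 255 = 332 min
332 = 0·1440 + 332; 332 = 5·60 + 32 → 05:32, same day
→ 2023-09-24 05:32 VYG

2023-09-24 05:32 VYG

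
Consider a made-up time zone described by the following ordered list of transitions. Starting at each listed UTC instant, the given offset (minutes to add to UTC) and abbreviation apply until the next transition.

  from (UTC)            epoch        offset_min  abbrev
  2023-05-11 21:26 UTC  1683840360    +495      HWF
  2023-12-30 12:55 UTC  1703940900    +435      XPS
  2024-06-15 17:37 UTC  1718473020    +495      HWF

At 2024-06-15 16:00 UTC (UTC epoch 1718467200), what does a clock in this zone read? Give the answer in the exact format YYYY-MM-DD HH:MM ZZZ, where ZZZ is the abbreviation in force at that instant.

Query: 2024-06-15 16:00 UTC
Rule 2/3 (XPS, +07:15): 2023-12-30 12:55 UTC ≤ query < 2024-06-15 17:37 UTC
16·60 + 0 + 435 = 1395 min
1395 = 0·1440 + 1395; 1395 = 23·60 + 15 → 23:15, same day
→ 2024-06-15 23:15 XPS

2024-06-15 23:15 XPS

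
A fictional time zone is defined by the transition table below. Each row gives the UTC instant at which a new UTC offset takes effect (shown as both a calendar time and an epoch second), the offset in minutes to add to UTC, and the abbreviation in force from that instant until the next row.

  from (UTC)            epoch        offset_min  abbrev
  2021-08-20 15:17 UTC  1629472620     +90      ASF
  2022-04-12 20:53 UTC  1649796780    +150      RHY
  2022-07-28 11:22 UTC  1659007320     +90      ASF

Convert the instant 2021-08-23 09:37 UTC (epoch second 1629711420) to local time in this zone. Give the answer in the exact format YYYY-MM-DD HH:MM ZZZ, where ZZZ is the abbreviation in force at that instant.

2021-08-23 11:07 ASF

Query: 2021-08-23 09:37 UTC
Rule 1/3 (ASF, +01:30): 2021-08-20 15:17 UTC ≤ query < 2022-04-12 20:53 UTC
9·60 + 37 + 90 = 667 min
667 = 0·1440 + 667; 667 = 11·60 + 7 → 11:07, same day
→ 2021-08-23 11:07 ASF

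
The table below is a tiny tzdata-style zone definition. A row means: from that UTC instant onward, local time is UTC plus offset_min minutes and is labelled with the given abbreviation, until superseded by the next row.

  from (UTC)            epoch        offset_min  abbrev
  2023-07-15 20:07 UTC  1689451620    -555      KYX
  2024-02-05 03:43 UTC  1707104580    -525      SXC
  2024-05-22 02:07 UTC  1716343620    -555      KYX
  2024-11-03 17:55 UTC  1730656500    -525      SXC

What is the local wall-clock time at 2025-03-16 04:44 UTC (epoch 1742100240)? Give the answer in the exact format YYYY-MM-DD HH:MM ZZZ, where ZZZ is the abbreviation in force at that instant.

2025-03-15 19:59 SXC

Query: 2025-03-16 04:44 UTC
Rule 4/4 (SXC, -08:45): 2024-11-03 17:55 UTC ≤ query < +∞
4·60 + 44 - 525 = -241 min
-241 = -1·1440 + 1199; 1199 = 19·60 + 59 → 19:59, 2025-03-16 - 1 day = 2025-03-15
→ 2025-03-15 19:59 SXC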